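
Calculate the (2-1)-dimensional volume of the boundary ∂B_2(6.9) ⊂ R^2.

S = n·V_n(r)/r = 2·V_2(6.9)/6.9 (volume-to-surface relation), giving 2πr = 2π·6.9 ≈ 43.354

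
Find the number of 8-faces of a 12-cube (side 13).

An n-cube has C(n,k)·2^(n-k) k-faces. Here C(12,8)·2^4 = 495·16 = 7920.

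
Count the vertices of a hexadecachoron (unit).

An n-cross-polytope has 2n vertices; here n = 4, giving 8.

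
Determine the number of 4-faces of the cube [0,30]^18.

An n-cube has C(n,k)·2^(n-k) k-faces. Here C(18,4)·2^14 = 3060·16384 = 50135040.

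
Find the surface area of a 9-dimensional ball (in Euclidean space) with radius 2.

S_9(2) = 2·π^(9/2)·(2)^8 / Γ(9/2) = 8192·π^4/105 ≈ 7599.76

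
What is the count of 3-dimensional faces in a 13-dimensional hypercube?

An n-cube has C(n,k)·2^(n-k) k-faces. Here C(13,3)·2^10 = 286·1024 = 292864.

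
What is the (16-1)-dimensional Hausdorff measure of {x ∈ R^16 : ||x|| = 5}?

S_16(5) = 2·π^(16/2)·(5)^15 / Γ(16/2) = 6103515625·π^8/504 ≈ 1.14908e+11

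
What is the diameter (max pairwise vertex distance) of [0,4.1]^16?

Diagonal = √16 · 4.1 = 16.4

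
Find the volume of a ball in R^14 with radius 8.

Volume = π^{14/2}·(8)^14/Γ(8) = 274877906944·π^7/315 ≈ 2.63559e+12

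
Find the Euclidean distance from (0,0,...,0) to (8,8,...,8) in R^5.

d = √(8² + 8² + ... + 8²) [5 terms] = √(5·8²) = 8√5 ≈ 17.8885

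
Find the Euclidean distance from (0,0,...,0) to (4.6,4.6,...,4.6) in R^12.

The space diagonal of an n-cube of side s is s√n. Here 4.6·√12 ≈ 15.9349.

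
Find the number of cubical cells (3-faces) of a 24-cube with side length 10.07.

f_3(24-cube) = (24 choose 3) · 2^21 = 4244635648.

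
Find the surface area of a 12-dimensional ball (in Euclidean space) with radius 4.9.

S_12(4.9) = 2·π^(12/2)·(4.9)^11 / Γ(12/2) ≈ 6.26477e+08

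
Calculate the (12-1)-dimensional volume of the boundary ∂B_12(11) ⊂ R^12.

S_12(11) = 2·π^(12/2)·(11)^11 / Γ(12/2) = 285311670611·π^6/60 ≈ 4.57159e+12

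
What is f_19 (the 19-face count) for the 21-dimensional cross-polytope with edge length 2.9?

Number of 19-faces = 2^(19+1) · C(21,19+1) = 1048576 · 21 = 22020096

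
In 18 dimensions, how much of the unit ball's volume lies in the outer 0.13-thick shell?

Shell fraction = 1 - (1-0.13)^18 ≈ 0.918465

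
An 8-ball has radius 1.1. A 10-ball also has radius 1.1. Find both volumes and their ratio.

V_8(1.1) ≈ 8.70021. V_10(1.1) ≈ 6.61447. Ratio V_8/V_10 ≈ 1.315.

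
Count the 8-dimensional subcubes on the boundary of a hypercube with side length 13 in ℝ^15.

An n-cube has C(n,k)·2^(n-k) k-faces. Here C(15,8)·2^7 = 6435·128 = 823680.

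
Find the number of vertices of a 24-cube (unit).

An n-cube has 2^n vertices; for n = 24 that is 2^24 = 16777216.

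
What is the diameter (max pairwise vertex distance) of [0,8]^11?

The space diagonal of an n-cube of side s is s√n. Here 8·√11 ≈ 26.533.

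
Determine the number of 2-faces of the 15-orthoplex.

An n-cross-polytope has 2^(k+1)·C(n,k+1) k-faces. Here 2^3·C(15,3) = 8·455 = 3640.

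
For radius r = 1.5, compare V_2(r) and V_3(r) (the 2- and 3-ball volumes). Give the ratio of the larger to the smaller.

V_2(1.5) ≈ 7.06858, V_3(1.5) ≈ 14.1372. The 3-ball is larger by a factor of 2.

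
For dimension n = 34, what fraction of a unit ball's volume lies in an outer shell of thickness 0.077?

1 - (1-0.077)^34 ≈ 0.934407 ≈ 93.44%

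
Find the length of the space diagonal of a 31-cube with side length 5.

||(5,5,...,5)|| = √(31)·5 ≈ 27.8388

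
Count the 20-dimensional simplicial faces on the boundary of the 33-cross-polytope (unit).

Number of 20-faces = 2^(20+1) · C(33,20+1) = 2097152 · 354817320 = 744105852272640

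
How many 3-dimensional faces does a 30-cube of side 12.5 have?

Number of 3-faces = C(30,3) · 2^(30-3) = 4060 · 134217728 = 544923975680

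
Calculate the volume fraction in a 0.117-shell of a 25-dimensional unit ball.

1 - (1-0.117)^25 ≈ 0.955433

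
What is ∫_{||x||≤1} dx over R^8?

The n-ball volume is π^(n/2)·r^n/Γ(n/2+1). With n=8, r=1: V = π^4/24 ≈ 4.05871.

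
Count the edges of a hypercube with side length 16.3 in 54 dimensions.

The 54-cube has n·2^(n-1) = 54·2^53 = 54·9007199254740992 = 486388759756013568 edges.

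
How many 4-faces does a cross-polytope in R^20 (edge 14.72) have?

An n-cross-polytope has 2^(k+1)·C(n,k+1) k-faces. Here 2^5·C(20,5) = 32·15504 = 496128.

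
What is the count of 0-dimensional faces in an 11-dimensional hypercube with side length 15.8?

An n-cube has C(n,k)·2^(n-k) k-faces. Here C(11,0)·2^11 = 1·2048 = 2048.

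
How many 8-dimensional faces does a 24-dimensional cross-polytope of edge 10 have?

Each 8-face is the convex hull of 9 vertices, one chosen as ±e_i from each of 9 distinct axes: 2^9·C(24,9) = 669442048.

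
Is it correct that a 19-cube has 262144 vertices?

False. The 19-cube has 2^19 = 524288 vertices.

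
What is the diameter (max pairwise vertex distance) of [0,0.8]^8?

||(0.8,0.8,...,0.8)|| = √(8)·0.8 ≈ 2.26274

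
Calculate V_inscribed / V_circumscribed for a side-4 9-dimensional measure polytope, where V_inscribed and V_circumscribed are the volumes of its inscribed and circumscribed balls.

V_in / V_out = (r_in/r_out)^9 = (1/√9)^9 = 9^(-9/2) ≈ 5.08053e-05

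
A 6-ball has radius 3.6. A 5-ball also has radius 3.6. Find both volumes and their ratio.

V_6(3.6) ≈ 11249. V_5(3.6) ≈ 3182.81. Ratio V_6/V_5 ≈ 3.534.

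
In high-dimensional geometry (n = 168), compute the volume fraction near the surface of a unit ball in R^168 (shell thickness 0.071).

1 - (1-0.071)^168 ≈ 0.9999957671 ≈ 99.999577%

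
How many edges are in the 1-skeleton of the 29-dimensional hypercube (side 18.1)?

An n-cube has n·2^(n-1) edges. With n = 29: 29·268435456 = 7784628224.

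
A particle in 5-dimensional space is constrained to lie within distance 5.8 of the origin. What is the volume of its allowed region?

Volume = π^{5/2}·(5.8)^5/Γ(7/2) ≈ 34549.2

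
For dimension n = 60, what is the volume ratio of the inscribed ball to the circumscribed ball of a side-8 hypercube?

V_in/V_out = n^(-n/2) = 60^(-60/2) ≈ 4.52337e-54.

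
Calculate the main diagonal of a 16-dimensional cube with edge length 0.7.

||(0.7,0.7,...,0.7)|| = √(16)·0.7 = 2.8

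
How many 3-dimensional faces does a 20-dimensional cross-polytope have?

Number of 3-faces = 2^(3+1) · C(20,3+1) = 16 · 4845 = 77520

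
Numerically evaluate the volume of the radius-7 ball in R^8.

The n-ball volume is π^(n/2)·r^n/Γ(n/2+1). With n=8, r=7: V = 5764801·π^4/24 ≈ 2.33977e+07.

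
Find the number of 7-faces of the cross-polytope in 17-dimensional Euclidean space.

Number of 7-faces = 2^(7+1) · C(17,7+1) = 256 · 24310 = 6223360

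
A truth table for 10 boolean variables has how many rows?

An n-cube has 2^n vertices; for n = 10 that is 2^10 = 1024.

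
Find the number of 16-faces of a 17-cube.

Choose 16 of 17 axes to span the face (C(17,16) = 17 ways), then fix each of the remaining 1 coordinate at one of its two extreme values (2^1 = 2 ways): 17·2 = 34.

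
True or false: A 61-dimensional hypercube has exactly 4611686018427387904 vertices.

False. The 61-cube has 2^61 = 2305843009213693952 vertices.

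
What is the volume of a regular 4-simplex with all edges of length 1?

For a regular n-simplex with edge a, V = (a^n / n!)·√((n+1)/2^n). With a=1, n=4: V ≈ 0.0232924.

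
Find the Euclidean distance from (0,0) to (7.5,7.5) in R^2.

d = √(7.5² + 7.5² + ... + 7.5²) [2 terms] = √(2·7.5²) = 7.5√2 ≈ 10.6066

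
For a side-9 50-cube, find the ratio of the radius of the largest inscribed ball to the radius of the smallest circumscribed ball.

Ratio = (s/2)/(s√50/2) = 50^(-1/2) ≈ 0.141421.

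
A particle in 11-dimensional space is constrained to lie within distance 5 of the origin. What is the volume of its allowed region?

Volume = π^{11/2}·(5)^11/Γ(13/2) = 625000000·π^5/2079 ≈ 9.19973e+07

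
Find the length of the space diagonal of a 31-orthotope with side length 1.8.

||(1.8,1.8,...,1.8)|| = √(31)·1.8 ≈ 10.022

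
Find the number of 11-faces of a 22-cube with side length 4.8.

f_11(22-cube) = (22 choose 11) · 2^11 = 1444724736.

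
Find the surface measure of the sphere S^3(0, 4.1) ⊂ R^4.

The surface area of an n-ball is 2π^(n/2) r^(n-1) / Γ(n/2). For n=4, r=4.1: 1360.45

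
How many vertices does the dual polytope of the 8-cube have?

Number of vertices = 2n = 16.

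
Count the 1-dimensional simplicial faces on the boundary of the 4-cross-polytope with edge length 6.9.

f_1(4-orthoplex) = 2^2 · (4 choose 2) = 24.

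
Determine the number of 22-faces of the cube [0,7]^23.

Choose 22 of 23 axes to span the face (C(23,22) = 23 ways), then fix each of the remaining 1 coordinate at one of its two extreme values (2^1 = 2 ways): 23·2 = 46.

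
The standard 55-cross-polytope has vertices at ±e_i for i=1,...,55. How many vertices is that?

The 55-dimensional cross-polytope has 2n = 2·55 = 110 vertices.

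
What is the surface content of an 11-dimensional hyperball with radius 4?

|∂B_11(4)| = 67108864·π^5/945 ≈ 2.17319e+07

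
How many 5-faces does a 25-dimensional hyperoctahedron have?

Each 5-face is the convex hull of 6 vertices, one chosen as ±e_i from each of 6 distinct axes: 2^6·C(25,6) = 11334400.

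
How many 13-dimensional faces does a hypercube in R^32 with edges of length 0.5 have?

f_13(32-cube) = (32 choose 13) · 2^19 = 182123809996800.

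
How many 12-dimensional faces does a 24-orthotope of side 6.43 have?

f_12(24-cube) = (24 choose 12) · 2^12 = 11076222976.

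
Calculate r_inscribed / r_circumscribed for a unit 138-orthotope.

For an n-cube of any side s, the inradius is s/2 and the circumradius is s√n/2, so the ratio is 1/√138 ≈ 0.0851257.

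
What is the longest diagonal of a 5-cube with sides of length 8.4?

d = √(8.4² + 8.4² + ... + 8.4²) [5 terms] = √(5·8.4²) = 8.4√5 ≈ 18.783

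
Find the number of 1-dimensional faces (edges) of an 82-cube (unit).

Each of the 2^82 = 4835703278458516698824704 vertices has degree 82; total edges = 82·2^82/2 = 198263834416799184651812864.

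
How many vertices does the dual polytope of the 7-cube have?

The 7-dimensional cross-polytope has 2n = 2·7 = 14 vertices.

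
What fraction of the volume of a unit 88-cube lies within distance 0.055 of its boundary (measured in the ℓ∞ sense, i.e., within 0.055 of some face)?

1 - (1 - 2·0.055)^88 = 1 - 0.89^88 ≈ 0.999965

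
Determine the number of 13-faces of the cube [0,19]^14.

Choose 13 of 14 axes to span the face (C(14,13) = 14 ways), then fix each of the remaining 1 coordinate at one of its two extreme values (2^1 = 2 ways): 14·2 = 28.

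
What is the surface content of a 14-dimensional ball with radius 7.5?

S_14(7.5) = 2·π^(14/2)·(7.5)^13 / Γ(14/2) = 43248779296875·π^7/65536 ≈ 1.99316e+12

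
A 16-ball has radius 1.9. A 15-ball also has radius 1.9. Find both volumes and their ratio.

V_16(1.9) ≈ 6787.91. V_15(1.9) ≈ 5790.74. Ratio V_16/V_15 ≈ 1.172.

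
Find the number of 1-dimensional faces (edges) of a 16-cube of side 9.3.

The 16-cube has n·2^(n-1) = 16·2^15 = 16·32768 = 524288 edges.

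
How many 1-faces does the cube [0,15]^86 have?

Each of the 2^86 = 77371252455336267181195264 vertices has degree 86; total edges = 86·2^86/2 = 3326963855579459488791396352.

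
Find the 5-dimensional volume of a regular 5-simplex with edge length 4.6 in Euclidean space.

For a regular n-simplex with edge a, V = (a^n / n!)·√((n+1)/2^n). With a=4.6, n=5: V ≈ 7.43205.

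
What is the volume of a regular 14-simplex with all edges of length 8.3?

V = (8.3^14 / 14!) · √((14+1) / 2^14) ≈ 2.55576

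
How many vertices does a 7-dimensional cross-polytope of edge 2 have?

Number of vertices = 2n = 14.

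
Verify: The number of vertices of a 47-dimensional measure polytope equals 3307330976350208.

False. The 47-cube has 2^47 = 140737488355328 vertices.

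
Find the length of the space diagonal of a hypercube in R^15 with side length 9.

The space diagonal of an n-cube of side s is s√n. Here 9·√15 ≈ 34.8569.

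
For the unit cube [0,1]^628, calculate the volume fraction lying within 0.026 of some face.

The inner cube has side 1-2·0.026 = 0.948 and volume (0.948)^628 ≈ 2.727e-15, so the shell holds 1 - 2.727e-15 of the volume.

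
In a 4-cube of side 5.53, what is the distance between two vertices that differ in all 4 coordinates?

Diagonal = √4 · 5.53 = 11.06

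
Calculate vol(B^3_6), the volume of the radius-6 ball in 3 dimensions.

V = 288·π ≈ 904.779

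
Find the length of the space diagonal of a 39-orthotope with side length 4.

Diagonal = √39 · 4 ≈ 24.98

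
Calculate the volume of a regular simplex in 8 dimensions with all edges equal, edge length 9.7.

V_8 = √(9) · 9.7^8 / (8! · 2^(8/2)) ≈ 364.464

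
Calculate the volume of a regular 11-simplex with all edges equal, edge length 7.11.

Volume = 7.11^11 · √(12/2^11) / 11! ≈ 4.50127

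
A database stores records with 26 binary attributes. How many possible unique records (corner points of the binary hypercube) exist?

The 26-cube has 2^26 = 67108864 vertices.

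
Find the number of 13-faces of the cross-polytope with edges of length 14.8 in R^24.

Number of 13-faces = 2^(13+1) · C(24,13+1) = 16384 · 1961256 = 32133218304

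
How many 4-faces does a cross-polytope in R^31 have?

Number of 4-faces = 2^(4+1) · C(31,4+1) = 32 · 169911 = 5437152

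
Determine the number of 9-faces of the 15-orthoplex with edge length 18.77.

Each 9-face is the convex hull of 10 vertices, one chosen as ±e_i from each of 10 distinct axes: 2^10·C(15,10) = 3075072.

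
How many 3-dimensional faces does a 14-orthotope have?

Choose 3 of 14 axes to span the face (C(14,3) = 364 ways), then fix each of the remaining 11 coordinates at one of its two extreme values (2^11 = 2048 ways): 364·2048 = 745472.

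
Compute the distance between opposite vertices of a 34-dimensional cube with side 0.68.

||(0.68,0.68,...,0.68)|| = √(34)·0.68 ≈ 3.96505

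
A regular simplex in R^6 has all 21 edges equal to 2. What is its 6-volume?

V = (2^6 / 6!) · √((6+1) / 2^6) ≈ 0.0293972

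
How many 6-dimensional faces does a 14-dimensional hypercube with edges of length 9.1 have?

An n-cube has C(n,k)·2^(n-k) k-faces. Here C(14,6)·2^8 = 3003·256 = 768768.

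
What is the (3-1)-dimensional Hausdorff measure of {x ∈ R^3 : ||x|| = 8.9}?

S_3(8.9) = 2·π^(3/2)·(8.9)^2 / Γ(3/2) = 4πr² = 4π·(8.9)² ≈ 995.382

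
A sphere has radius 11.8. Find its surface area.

|∂B_3(11.8)| = 4πr² = 4π·(11.8)² ≈ 1749.74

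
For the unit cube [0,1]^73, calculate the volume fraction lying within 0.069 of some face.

1 - (1 - 2·0.069)^73 = 1 - 0.862^73 ≈ 0.99998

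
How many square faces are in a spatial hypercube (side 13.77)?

f_2(3-cube) = (3 choose 2) · 2^1 = 6.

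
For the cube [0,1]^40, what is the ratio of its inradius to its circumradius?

r_in / r_out = (1/2) / (1√40/2) = 1/√40 ≈ 0.158114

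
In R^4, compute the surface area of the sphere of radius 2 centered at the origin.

|∂B_4(2)| = 16·π^2 ≈ 157.914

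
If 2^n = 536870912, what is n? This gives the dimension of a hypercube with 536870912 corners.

Since 2^n = 536870912, we have n = 29.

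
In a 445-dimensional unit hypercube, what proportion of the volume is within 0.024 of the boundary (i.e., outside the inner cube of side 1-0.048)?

1 - (1 - 2·0.024)^445 = 1 - 0.952^445 ≈ 1 - 3.115e-10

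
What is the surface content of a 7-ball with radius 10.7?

S = n·V_n(r)/r = 7·V_7(10.7)/10.7 (volume-to-surface relation), giving 4.96342e+07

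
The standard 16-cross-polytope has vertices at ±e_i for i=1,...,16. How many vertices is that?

Number of vertices = 2n = 32.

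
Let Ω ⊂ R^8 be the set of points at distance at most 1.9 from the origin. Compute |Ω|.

The n-ball volume is π^(n/2)·r^n/Γ(n/2+1). With n=8, r=1.9: V ≈ 689.314.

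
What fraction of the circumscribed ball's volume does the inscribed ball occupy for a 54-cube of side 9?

V_in/V_out = n^(-n/2) = 54^(-54/2) ≈ 1.68023e-47.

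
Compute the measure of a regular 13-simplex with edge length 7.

V_13 = √(14) · 7^13 / (13! · 2^(13/2)) ≈ 0.643225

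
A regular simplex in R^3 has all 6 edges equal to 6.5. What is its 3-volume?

Volume = (√2/12) · 6.5³ = 32.3649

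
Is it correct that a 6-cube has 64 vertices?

True. The 6-cube has 2^6 = 64 vertices.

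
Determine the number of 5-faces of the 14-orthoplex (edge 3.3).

f_5(14-orthoplex) = 2^6 · (14 choose 6) = 192192.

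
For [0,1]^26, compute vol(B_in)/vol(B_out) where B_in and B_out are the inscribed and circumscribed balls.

Volume scales as r^n, and r_in/r_out = 1/√26, giving (1/√26)^26 ≈ 4.03038e-19.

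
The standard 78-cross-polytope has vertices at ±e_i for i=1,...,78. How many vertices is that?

Number of vertices = 2n = 156.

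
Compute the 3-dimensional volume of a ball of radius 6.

The n-ball volume is π^(n/2)·r^n/Γ(n/2+1). With n=3, r=6: V = 288·π ≈ 904.779.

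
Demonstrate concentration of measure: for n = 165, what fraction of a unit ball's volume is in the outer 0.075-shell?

1 - (1-0.075)^165 ≈ 0.9999974095 ≈ 99.999741%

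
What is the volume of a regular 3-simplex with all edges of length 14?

Volume = (√2/12) · 14³ = 323.384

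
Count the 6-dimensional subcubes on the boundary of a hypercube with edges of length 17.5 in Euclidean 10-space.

Number of 6-faces = C(10,6) · 2^(10-6) = 210 · 16 = 3360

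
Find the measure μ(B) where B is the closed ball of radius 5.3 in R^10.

Volume = π^{10/2}·(5.3)^10/Γ(6) ≈ 4.45992e+07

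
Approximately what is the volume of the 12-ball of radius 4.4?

V_12(4.4) = π^(12/2) · (4.4)^12 / Γ(12/2 + 1) ≈ 7.0307e+07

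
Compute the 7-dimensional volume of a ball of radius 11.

The n-ball volume is π^(n/2)·r^n/Γ(n/2+1). With n=7, r=11: V = 311794736·π^3/105 ≈ 9.20723e+07.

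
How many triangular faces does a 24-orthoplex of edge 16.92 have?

An n-cross-polytope has 2^(k+1)·C(n,k+1) k-faces. Here 2^3·C(24,3) = 8·2024 = 16192.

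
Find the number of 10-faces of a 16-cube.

Choose 10 of 16 axes to span the face (C(16,10) = 8008 ways), then fix each of the remaining 6 coordinates at one of its two extreme values (2^6 = 64 ways): 8008·64 = 512512.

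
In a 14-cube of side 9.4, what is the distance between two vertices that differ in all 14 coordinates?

Diagonal = √14 · 9.4 ≈ 35.1716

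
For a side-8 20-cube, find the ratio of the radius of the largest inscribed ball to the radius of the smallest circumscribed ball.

r_in = 8/2 (half the side); r_out = 8√20/2 (half the diagonal). Ratio = 1/√20 ≈ 0.223607.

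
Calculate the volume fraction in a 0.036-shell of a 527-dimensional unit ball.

Shell fraction = 1 - (1-0.036)^527 ≈ 0.9999999959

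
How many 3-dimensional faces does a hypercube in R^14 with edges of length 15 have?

An n-cube has C(n,k)·2^(n-k) k-faces. Here C(14,3)·2^11 = 364·2048 = 745472.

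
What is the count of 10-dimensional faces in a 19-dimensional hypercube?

Number of 10-faces = C(19,10) · 2^(19-10) = 92378 · 512 = 47297536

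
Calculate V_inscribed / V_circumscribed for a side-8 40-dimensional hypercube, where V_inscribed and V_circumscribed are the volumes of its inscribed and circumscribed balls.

The radii are 8/2 and 8√40/2, so the volume ratio is (1/√40)^40 = 40^{-40/2} ≈ 9.09495e-33.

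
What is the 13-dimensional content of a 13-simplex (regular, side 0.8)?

V = (0.8^13 / 13!) · √((13+1) / 2^13) ≈ 3.64971e-13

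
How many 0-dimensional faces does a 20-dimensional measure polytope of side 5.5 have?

Number of 0-faces = C(20,0) · 2^(20-0) = 1 · 1048576 = 1048576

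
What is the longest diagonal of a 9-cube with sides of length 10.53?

d = √(10.53² + 10.53² + ... + 10.53²) [9 terms] = √(9·10.53²) = 10.53√9 = 31.59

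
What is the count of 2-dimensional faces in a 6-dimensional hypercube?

Number of 2-faces = C(6,2) · 2^(6-2) = 15 · 16 = 240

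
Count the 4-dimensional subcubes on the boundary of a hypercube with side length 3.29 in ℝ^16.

Number of 4-faces = C(16,4) · 2^(16-4) = 1820 · 4096 = 7454720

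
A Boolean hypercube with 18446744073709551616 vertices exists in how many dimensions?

n = log_2(18446744073709551616) = 64.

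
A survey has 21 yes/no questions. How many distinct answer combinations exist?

Number of vertices = 2^21 = 2097152.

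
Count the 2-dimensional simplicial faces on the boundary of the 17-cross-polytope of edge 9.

f_2(17-orthoplex) = 2^3 · (17 choose 3) = 5440.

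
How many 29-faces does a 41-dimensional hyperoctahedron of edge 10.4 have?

f_29(41-orthoplex) = 2^30 · (41 choose 30) = 3392446456378949632.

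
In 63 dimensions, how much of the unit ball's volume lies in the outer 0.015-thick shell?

Shell fraction = 1 - (1-0.015)^63 ≈ 0.614093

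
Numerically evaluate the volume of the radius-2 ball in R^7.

Volume = π^{7/2}·(2)^7/Γ(9/2) = 2048·π^3/105 ≈ 604.77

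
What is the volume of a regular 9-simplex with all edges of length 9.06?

Volume = 9.06^9 · √(10/2^9) / 9! ≈ 158.4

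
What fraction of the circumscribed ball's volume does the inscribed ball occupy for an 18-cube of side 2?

The radii are 2/2 and 2√18/2, so the volume ratio is (1/√18)^18 = 18^{-18/2} ≈ 5.04136e-12.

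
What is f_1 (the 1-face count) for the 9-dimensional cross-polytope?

f_1(9-orthoplex) = 2^2 · (9 choose 2) = 144.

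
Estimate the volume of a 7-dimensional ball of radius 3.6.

Volume = π^{7/2}·(3.6)^7/Γ(9/2) ≈ 37025.2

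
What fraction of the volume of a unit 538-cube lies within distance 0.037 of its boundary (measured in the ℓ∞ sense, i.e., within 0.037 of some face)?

1 - (1 - 2·0.037)^538 = 1 - 0.926^538 ≈ 1 - 1.088e-18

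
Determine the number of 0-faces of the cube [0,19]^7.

An n-cube has C(n,k)·2^(n-k) k-faces. Here C(7,0)·2^7 = 1·128 = 128.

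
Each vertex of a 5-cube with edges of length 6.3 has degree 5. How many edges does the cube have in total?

An n-cube has n·2^(n-1) edges. With n = 5: 5·16 = 80.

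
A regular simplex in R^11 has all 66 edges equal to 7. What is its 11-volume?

Volume = 7^11 · √(12/2^11) / 11! ≈ 3.79183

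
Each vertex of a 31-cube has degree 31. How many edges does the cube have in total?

Each of the 2^31 = 2147483648 vertices has degree 31; total edges = 31·2^31/2 = 33285996544.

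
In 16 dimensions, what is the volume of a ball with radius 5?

Volume = π^{16/2}·(5)^16/Γ(9) = 30517578125·π^8/8064 ≈ 3.59086e+10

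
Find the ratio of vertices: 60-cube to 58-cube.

The 60-cube has 2^60 = 1152921504606846976 vertices. The 58-cube has 2^58 = 288230376151711744 vertices. Ratio: 1152921504606846976/288230376151711744 = 4.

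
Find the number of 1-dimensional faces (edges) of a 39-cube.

The 39-cube has n·2^(n-1) = 39·2^38 = 39·274877906944 = 10720238370816 edges.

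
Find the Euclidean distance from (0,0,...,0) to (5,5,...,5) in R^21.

d = √(5² + 5² + ... + 5²) [21 terms] = √(21·5²) = 5√21 ≈ 22.9129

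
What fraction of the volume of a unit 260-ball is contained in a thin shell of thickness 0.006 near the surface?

V(inner)/V(outer) = ((1-0.006)/1)^260 ≈ 0.2092, so the shell fraction is 0.790849.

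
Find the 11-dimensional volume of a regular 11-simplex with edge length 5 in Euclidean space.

V_11 = √(12) · 5^11 / (11! · 2^(11/2)) ≈ 0.0936354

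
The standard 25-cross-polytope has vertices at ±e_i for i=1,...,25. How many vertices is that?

An n-cross-polytope has 2n vertices; here n = 25, giving 50.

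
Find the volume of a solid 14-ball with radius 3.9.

Volume = π^{14/2}·(3.9)^14/Γ(8) ≈ 1.12856e+08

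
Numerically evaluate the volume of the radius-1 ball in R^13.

V_13(1) = π^(13/2) · (1)^13 / Γ(13/2 + 1) = 128·π^6/135135 ≈ 0.910629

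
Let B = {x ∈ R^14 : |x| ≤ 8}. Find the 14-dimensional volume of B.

Volume = π^{14/2}·(8)^14/Γ(8) = 274877906944·π^7/315 ≈ 2.63559e+12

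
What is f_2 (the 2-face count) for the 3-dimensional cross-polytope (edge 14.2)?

Number of 2-faces = 2^(2+1) · C(3,2+1) = 8 · 1 = 8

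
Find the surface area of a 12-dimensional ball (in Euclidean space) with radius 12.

The surface area of an n-ball is 2π^(n/2) r^(n-1) / Γ(n/2). For n=12, r=12: 61917364224·π^6/5 ≈ 1.19053e+13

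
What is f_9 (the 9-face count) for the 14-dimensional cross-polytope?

Each 9-face is the convex hull of 10 vertices, one chosen as ±e_i from each of 10 distinct axes: 2^10·C(14,10) = 1025024.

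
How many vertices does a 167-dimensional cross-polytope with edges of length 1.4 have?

Number of vertices = 2n = 334.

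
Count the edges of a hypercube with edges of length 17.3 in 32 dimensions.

Each of the 2^32 = 4294967296 vertices has degree 32; total edges = 32·2^32/2 = 68719476736.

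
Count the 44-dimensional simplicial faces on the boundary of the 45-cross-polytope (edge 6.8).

f_44(45-orthoplex) = 2^45 · (45 choose 45) = 35184372088832.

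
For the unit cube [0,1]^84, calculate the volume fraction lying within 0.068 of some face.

The inner cube has side 1-2·0.068 = 0.864 and volume (0.864)^84 ≈ 4.647e-06, so the shell holds 0.9999953532 of the volume.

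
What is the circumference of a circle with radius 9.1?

|∂B_2(9.1)| = 2πr = 2π·9.1 ≈ 57.177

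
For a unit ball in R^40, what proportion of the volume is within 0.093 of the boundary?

V(inner)/V(outer) = ((1-0.093)/1)^40 ≈ 0.02015, so the shell fraction is 0.979849.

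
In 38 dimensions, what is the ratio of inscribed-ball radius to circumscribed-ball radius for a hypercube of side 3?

r_in = 3/2 (half the side); r_out = 3√38/2 (half the diagonal). Ratio = 1/√38 ≈ 0.162221.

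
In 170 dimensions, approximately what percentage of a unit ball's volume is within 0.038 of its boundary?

1 - (1-0.038)^170 ≈ 0.99862 ≈ 99.86%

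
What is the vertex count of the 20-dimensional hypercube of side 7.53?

The 20-cube has 2^20 = 1048576 vertices.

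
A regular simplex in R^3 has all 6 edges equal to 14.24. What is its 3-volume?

Volume = (√2/12) · 14.24³ = 340.301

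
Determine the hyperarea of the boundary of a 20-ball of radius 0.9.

|∂B_20(0.9)| ≈ 0.0697226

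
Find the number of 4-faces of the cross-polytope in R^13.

f_4(13-orthoplex) = 2^5 · (13 choose 5) = 41184.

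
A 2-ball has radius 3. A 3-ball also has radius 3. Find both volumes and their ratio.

V_2(3) ≈ 28.2743. V_3(3) ≈ 113.097. Ratio V_2/V_3 ≈ 0.25.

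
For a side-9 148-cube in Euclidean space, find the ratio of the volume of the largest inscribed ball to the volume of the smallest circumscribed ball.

V_in/V_out = n^(-n/2) = 148^(-148/2) ≈ 2.51555e-161.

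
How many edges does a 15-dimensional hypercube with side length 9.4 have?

Number of 1-faces = C(15,1)·2^(15-1) = 15·16384 = 245760.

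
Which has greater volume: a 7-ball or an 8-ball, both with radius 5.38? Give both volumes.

V_7(5.38) ≈ 616391. V_8(5.38) ≈ 2.8487e+06. The 8-ball is larger.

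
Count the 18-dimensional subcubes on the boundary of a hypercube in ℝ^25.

Choose 18 of 25 axes to span the face (C(25,18) = 480700 ways), then fix each of the remaining 7 coordinates at one of its two extreme values (2^7 = 128 ways): 480700·128 = 61529600.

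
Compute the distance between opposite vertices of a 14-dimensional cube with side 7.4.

The space diagonal of an n-cube of side s is s√n. Here 7.4·√14 ≈ 27.6883.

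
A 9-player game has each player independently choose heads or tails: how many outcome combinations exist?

Number of vertices = 2^9 = 512.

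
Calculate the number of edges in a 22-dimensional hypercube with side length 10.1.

The 22-cube has n·2^(n-1) = 22·2^21 = 22·2097152 = 46137344 edges.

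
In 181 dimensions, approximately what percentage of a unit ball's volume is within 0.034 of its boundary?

1 - (1-0.034)^181 ≈ 0.998091 ≈ 99.81%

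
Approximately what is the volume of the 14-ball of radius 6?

Volume = π^{14/2}·(6)^14/Γ(8) = 544195584·π^7/35 ≈ 4.69609e+10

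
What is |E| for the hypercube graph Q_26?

Each of the 2^26 = 67108864 vertices has degree 26; total edges = 26·2^26/2 = 872415232.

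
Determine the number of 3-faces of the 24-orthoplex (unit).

Number of 3-faces = 2^(3+1) · C(24,3+1) = 16 · 10626 = 170016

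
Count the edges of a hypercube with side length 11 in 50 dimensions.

Number of 1-faces = C(50,1)·2^(50-1) = 50·562949953421312 = 28147497671065600.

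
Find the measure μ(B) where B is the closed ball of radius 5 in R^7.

The n-ball volume is π^(n/2)·r^n/Γ(n/2+1). With n=7, r=5: V = 250000·π^3/21 ≈ 369122.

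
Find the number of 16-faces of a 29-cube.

Number of 16-faces = C(29,16) · 2^(29-16) = 67863915 · 8192 = 555941191680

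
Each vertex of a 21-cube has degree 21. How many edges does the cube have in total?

Number of 1-faces = C(21,1)·2^(21-1) = 21·1048576 = 22020096.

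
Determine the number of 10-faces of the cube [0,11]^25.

Number of 10-faces = C(25,10) · 2^(25-10) = 3268760 · 32768 = 107110727680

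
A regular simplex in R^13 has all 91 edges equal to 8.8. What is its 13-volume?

V_13 = √(14) · 8.8^13 / (13! · 2^(13/2)) ≈ 12.5998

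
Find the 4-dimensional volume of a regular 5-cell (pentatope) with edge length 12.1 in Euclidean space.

For a regular n-simplex with edge a, V = (a^n / n!)·√((n+1)/2^n). With a=12.1, n=4: V ≈ 499.293.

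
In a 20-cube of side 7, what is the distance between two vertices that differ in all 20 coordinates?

Diagonal = √20 · 7 ≈ 31.305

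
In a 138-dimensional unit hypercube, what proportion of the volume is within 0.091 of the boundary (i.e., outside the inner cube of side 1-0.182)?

1 - (1 - 2·0.091)^138 = 1 - 0.818^138 ≈ 1 - 9.119e-13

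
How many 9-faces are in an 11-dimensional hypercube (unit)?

Choose 9 of 11 axes to span the face (C(11,9) = 55 ways), then fix each of the remaining 2 coordinates at one of its two extreme values (2^2 = 4 ways): 55·4 = 220.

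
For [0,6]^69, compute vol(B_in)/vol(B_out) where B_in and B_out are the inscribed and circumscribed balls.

V_in/V_out = n^(-n/2) = 69^(-69/2) ≈ 3.62833e-64.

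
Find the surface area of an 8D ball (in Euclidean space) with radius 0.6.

S_8(0.6) = 2·π^(8/2)·(0.6)^7 / Γ(8/2) ≈ 0.908944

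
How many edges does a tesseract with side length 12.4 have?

Each of the 2^4 = 16 vertices has degree 4; total edges = 4·2^4/2 = 32.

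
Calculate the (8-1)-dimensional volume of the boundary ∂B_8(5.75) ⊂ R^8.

S_8(5.75) = 2·π^(8/2)·(5.75)^7 / Γ(8/2) ≈ 6.74766e+06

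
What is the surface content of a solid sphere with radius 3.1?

The surface area of an n-ball is 2π^(n/2) r^(n-1) / Γ(n/2). For n=3, r=3.1: 4πr² = 4π·(3.1)² ≈ 120.763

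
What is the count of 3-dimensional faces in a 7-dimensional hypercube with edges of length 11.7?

Choose 3 of 7 axes to span the face (C(7,3) = 35 ways), then fix each of the remaining 4 coordinates at one of its two extreme values (2^4 = 16 ways): 35·16 = 560.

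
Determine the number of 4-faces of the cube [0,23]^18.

Choose 4 of 18 axes to span the face (C(18,4) = 3060 ways), then fix each of the remaining 14 coordinates at one of its two extreme values (2^14 = 16384 ways): 3060·16384 = 50135040.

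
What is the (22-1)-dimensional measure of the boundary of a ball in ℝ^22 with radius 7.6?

|∂B_22(7.6)| ≈ 5.09332e+17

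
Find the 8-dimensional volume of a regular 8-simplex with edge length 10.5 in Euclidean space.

For a regular n-simplex with edge a, V = (a^n / n!)·√((n+1)/2^n). With a=10.5, n=8: V ≈ 687.061.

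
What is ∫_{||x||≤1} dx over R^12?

The n-ball volume is π^(n/2)·r^n/Γ(n/2+1). With n=12, r=1: V = π^6/720 ≈ 1.33526.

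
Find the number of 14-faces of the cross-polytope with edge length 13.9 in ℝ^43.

An n-cross-polytope has 2^(k+1)·C(n,k+1) k-faces. Here 2^15·C(43,15) = 32768·151532656696 = 4965422094614528.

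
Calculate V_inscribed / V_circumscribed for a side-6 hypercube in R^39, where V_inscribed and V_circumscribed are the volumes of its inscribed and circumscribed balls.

V_in / V_out = (r_in/r_out)^39 = (1/√39)^39 = 39^(-39/2) ≈ 9.42411e-32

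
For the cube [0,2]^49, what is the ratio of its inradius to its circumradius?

Ratio = (s/2)/(s√49/2) = 49^(-1/2) ≈ 0.142857.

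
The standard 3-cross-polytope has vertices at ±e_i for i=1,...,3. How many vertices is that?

The 3-dimensional cross-polytope has 2n = 2·3 = 6 vertices.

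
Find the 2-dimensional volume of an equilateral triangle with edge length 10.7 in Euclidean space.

Area = (√3/4) · 10.7² = 49.5756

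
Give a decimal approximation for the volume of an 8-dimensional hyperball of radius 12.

V = 17915904·π^4 ≈ 1.74517e+09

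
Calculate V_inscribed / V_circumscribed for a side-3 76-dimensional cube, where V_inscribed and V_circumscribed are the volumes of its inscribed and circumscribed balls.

V_in / V_out = (r_in/r_out)^76 = (1/√76)^76 = 76^(-76/2) ≈ 3.3813e-72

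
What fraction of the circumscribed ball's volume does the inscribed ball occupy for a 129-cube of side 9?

V_in/V_out = n^(-n/2) = 129^(-129/2) ≈ 7.36146e-137.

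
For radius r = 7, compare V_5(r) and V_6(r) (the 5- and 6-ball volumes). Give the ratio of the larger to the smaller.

V_5(7) ≈ 88468.5, V_6(7) ≈ 607976. The 6-ball is larger by a factor of 6.872.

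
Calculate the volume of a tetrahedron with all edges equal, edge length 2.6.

Volume = (√2/12) · 2.6³ = 2.07135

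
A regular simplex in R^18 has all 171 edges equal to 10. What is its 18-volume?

V = (10^18 / 18!) · √((18+1) / 2^18) ≈ 1.32974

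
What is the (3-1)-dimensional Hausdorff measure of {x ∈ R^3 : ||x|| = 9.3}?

|∂B_3(9.3)| = 4πr² = 4π·(9.3)² ≈ 1086.87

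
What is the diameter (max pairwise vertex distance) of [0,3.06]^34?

Diagonal = √34 · 3.06 ≈ 17.8427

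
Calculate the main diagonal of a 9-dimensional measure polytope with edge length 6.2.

The space diagonal of an n-cube of side s is s√n. Here 6.2·√9 = 18.6.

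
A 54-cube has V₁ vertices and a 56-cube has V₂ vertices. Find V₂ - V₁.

V₁ = 2^54 = 18014398509481984. V₂ = 2^56 = 72057594037927936. V₂ - V₁ = 54043195528445952.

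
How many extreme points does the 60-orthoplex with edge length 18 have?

The 60-dimensional cross-polytope has 2n = 2·60 = 120 vertices.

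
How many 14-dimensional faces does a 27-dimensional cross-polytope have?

f_14(27-orthoplex) = 2^15 · (27 choose 15) = 569634324480.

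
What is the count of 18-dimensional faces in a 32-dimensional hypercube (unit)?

Choose 18 of 32 axes to span the face (C(32,18) = 471435600 ways), then fix each of the remaining 14 coordinates at one of its two extreme values (2^14 = 16384 ways): 471435600·16384 = 7724000870400.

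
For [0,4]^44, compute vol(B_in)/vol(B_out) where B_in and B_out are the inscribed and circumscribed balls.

V_in/V_out = n^(-n/2) = 44^(-44/2) ≈ 6.98299e-37.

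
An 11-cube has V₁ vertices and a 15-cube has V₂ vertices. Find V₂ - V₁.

V₁ = 2^11 = 2048. V₂ = 2^15 = 32768. V₂ - V₁ = 30720.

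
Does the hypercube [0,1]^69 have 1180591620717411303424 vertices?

False. The 69-cube has 2^69 = 590295810358705651712 vertices.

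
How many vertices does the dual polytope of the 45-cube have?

The vertices are ±e_1, ..., ±e_45, so there are 2·45 = 90.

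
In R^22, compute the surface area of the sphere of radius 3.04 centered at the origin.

S_22(3.04) = 2·π^(22/2)·(3.04)^21 / Γ(22/2) ≈ 2.24007e+09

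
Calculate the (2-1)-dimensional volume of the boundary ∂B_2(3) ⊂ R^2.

S = n·V_n(r)/r = 2·V_2(3)/3 (volume-to-surface relation), giving 2πr = 2π·3 ≈ 18.8496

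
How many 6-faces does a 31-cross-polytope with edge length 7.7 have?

f_6(31-orthoplex) = 2^7 · (31 choose 7) = 336585600.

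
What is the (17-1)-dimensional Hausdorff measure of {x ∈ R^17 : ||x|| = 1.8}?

|∂B_17(1.8)| ≈ 29105.2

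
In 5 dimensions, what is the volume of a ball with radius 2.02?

V_5(2.02) = π^(5/2) · (2.02)^5 / Γ(5/2 + 1) ≈ 177.033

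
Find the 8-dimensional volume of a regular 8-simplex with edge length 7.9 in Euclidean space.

V_8 = √(9) · 7.9^8 / (8! · 2^(8/2)) ≈ 70.5501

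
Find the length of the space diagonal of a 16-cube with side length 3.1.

Diagonal = √16 · 3.1 = 12.4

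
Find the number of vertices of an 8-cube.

Each vertex is a binary string of length 8, so there are 2^8 = 256.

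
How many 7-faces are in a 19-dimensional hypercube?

f_7(19-cube) = (19 choose 7) · 2^12 = 206389248.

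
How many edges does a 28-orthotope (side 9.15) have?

Each of the 2^28 = 268435456 vertices has degree 28; total edges = 28·2^28/2 = 3758096384.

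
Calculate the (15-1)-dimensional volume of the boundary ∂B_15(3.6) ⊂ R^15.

The surface area of an n-ball is 2π^(n/2) r^(n-1) / Γ(n/2). For n=15, r=3.6: 3.51363e+08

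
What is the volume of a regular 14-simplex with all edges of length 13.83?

V = (13.83^14 / 14!) · √((14+1) / 2^14) ≈ 3250.41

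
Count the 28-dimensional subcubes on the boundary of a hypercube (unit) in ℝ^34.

Choose 28 of 34 axes to span the face (C(34,28) = 1344904 ways), then fix each of the remaining 6 coordinates at one of its two extreme values (2^6 = 64 ways): 1344904·64 = 86073856.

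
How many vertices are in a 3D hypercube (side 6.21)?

f_0(3-cube) = (3 choose 0) · 2^3 = 8.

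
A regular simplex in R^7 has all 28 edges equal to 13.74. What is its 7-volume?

For a regular n-simplex with edge a, V = (a^n / n!)·√((n+1)/2^n). With a=13.74, n=7: V ≈ 4585.82.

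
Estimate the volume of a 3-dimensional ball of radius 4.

V_3(4) = π^(3/2) · (4)^3 / Γ(3/2 + 1) = 256·π/3 ≈ 268.083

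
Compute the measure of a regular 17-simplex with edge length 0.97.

Volume = 0.97^17 · √(18/2^17) / 17! ≈ 1.96305e-17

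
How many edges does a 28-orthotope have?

An n-cube has n·2^(n-1) edges. With n = 28: 28·134217728 = 3758096384.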